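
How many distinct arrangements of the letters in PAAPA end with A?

Fix A in the last position and arrange the remaining 4 letters.
Those 4 letters have A appearing twice and P appearing twice, giving (4)!/(2!·2!) = 6.

6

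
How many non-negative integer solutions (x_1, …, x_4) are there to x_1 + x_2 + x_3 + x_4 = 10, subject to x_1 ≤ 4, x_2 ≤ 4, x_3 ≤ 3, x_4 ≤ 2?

By stars and bars, unrestricted non-negative solutions to x_1+…+x_4 = 10 number C(10+3,3) = 286.
Subtract solutions that violate a single cap (substitute x_i' = x_i − (cap_i+1)): x_1 ≥ 5 gives C(8,3) = 56; x_2 ≥ 5 gives C(8,3) = 56; x_3 ≥ 4 gives C(9,3) = 84; x_4 ≥ 3 gives C(10,3) = 120. Together 316.
Add back pairs where two caps are both exceeded: 1 + 4 + 10 + 4 + 10 + 20 = 49.
By inclusion–exclusion the count is 286 − 316 + 49 = 19.

19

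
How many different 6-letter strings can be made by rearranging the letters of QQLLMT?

QQLLMT has 6 letters with L appearing twice and Q appearing twice.
Dividing 6! = 720 by 2!·2! = 4 for the repeated letters gives 180.

180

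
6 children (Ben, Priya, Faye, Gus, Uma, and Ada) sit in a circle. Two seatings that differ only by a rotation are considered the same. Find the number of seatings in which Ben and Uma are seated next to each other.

Glue Ben and Uma into a block (2 internal orders). Seating 5 units around a circle gives (4)! arrangements.
So 2 × (4)! = 2 × 24 = 48.

48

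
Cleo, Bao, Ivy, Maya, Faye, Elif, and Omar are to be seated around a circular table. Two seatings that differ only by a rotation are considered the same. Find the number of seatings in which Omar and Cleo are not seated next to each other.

480

All circular seatings of 7 people number (6)! = 720.
Those with Omar next to Cleo: fuse the pair into one unit and seat 6 units around a circle — 2·(5)! = 240.
Subtracting, 720 − 240 = 480.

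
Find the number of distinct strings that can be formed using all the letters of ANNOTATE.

5040

ANNOTATE has 8 letters with A appearing twice, N appearing twice, and T appearing twice.
Dividing 8! = 40320 by 2!·2!·2! = 8 for the repeated letters gives 5040.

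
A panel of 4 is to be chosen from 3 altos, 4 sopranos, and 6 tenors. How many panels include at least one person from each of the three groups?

With no constraint there are C(13,4) = 715 possible selections.
Subtract selections that omit an entire group: no altos → C(10,4) = 210; no sopranos → C(9,4) = 126; no tenors → C(7,4) = 35.
Add back selections omitting two groups (i.e. drawn from a single group): C(3,4) + C(4,4) + C(6,4) = 16.
By inclusion–exclusion: 715 − 371 + 16 = 360.

360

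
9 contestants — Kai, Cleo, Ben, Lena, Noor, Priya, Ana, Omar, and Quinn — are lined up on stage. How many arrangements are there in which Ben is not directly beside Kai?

There are 9! = 362880 arrangements in all. If Ben and Kai are adjacent, merging them into one block gives 2·(8)! = 80640 arrangements.
Complementary counting: 362880 − 80640 = 282240.

282240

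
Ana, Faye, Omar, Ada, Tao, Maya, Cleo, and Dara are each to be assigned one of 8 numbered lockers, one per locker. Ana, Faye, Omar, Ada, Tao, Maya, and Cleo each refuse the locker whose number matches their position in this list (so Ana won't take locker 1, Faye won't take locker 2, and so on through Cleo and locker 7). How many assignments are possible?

16687

Let Aᵢ (for 1 ≤ i ≤ 7) be the placements that put person i in their forbidden locker. Any j of these fix j positions, leaving (8−j)! ways to fill the rest, and there are C(7,j) ways to pick which j.
By inclusion–exclusion, the number of valid placements is Σ_{j=0}^{7} (−1)^j C(7,j)·(8−j)!.
Computing: 40320 − 35280 + 15120 − 4200 + 840 − 126 + 14 − 1 = 16687.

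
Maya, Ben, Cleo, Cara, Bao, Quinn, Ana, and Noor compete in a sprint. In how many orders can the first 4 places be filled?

1680

There are 8 choices for 1st place, 7 for 2nd, and so on down to 5 for position 4.
That gives 8 × 7 × 6 × 5 = 1680.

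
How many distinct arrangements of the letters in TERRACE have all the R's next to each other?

360

Treat the 2 copies of R as a single block. The multiset to arrange is then {RR, A, C, E, E, T}, 6 items in all.
That gives (6)!/(2!) = 360 arrangements.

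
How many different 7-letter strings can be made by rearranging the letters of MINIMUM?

420

Letter multiplicities in MINIMUM: I×2, M×3, N×1, U×1.
So there are 7! / (3!·2!) = 420 distinguishable arrangements.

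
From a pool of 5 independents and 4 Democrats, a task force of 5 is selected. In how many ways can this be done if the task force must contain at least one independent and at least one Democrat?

Total 5-person selections from all 9: C(9,5) = 126.
Subtract selections that omit an entire group: no independents → C(4,5) = 0; no Democrats → C(5,5) = 1.
Both groups omitted at once is impossible, so 126 − 1 = 125.

125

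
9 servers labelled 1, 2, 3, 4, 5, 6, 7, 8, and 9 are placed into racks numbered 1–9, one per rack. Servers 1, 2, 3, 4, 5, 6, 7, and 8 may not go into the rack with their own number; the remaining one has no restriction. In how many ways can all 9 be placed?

148329

Let Aᵢ (for 1 ≤ i ≤ 8) be the placements that put server i in its forbidden rack. Any j of these fix j positions, leaving (9−j)! ways to fill the rest, and there are C(8,j) ways to pick which j.
By inclusion–exclusion, the number of valid placements is Σ_{j=0}^{8} (−1)^j C(8,j)·(9−j)!.
Computing: 362880 − 322560 + 141120 − 40320 + 8400 − 1344 + 168 − 16 + 1 = 148329.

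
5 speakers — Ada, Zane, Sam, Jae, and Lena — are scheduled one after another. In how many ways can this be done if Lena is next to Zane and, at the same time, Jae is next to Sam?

24

Treat {Lena,Zane} as one block (2 orders) and {Jae,Sam} as another (2 orders).
That leaves 3 units to arrange: 2 × 2 × 3! = 4 × 6 = 24.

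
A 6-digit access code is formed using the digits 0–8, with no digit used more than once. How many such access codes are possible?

60480

This is a permutation of 6 out of 9: P(9,6) = 9!/3!.
9 × 8 × 7 × 6 × 5 × 4 = 60480.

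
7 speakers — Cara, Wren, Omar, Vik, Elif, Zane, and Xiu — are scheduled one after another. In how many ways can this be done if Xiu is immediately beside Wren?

Treat {Xiu, Wren} as a single unit. There are 6 units to order, and the pair itself can be ordered 2 ways.
That gives 2 × 6! = 2 × 720 = 1440.

1440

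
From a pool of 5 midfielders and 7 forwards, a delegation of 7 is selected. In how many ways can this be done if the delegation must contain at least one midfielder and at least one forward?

With no constraint there are C(12,7) = 792 possible selections.
Selections missing a whole group: no midfielders → C(7,7) = 1; no forwards → C(5,7) = 0.
Both groups omitted at once is impossible, so 792 − 1 = 791.

791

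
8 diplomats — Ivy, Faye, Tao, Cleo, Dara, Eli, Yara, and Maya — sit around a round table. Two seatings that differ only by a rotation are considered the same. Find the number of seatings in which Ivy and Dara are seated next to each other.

Treat {Ivy, Dara} as one unit (2 internal orders) and seat the resulting 7 units around the table: (6)! circular arrangements.
So 2 × (6)! = 2 × 720 = 1440.

1440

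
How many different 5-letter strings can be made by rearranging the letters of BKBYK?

The 5 letters of BKBYK have repeats: B appearing twice and K appearing twice.
Dividing 5! = 120 by 2!·2! = 4 for the repeated letters gives 30.

30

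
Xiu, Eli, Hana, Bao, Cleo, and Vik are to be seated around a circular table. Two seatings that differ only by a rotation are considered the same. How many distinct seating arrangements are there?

Around a circle, 6 distinct people have 6!/6 = (5)! = 120 rotationally distinct seatings.

120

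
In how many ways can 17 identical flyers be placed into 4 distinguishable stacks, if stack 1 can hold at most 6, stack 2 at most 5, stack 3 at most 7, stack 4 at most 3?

By stars and bars, unrestricted non-negative solutions to x_1+…+x_4 = 17 number C(17+3,3) = 1140.
Subtract solutions that violate a single cap (substitute x_i' = x_i − (cap_i+1)): x_1 ≥ 7 gives C(13,3) = 286; x_2 ≥ 6 gives C(14,3) = 364; x_3 ≥ 8 gives C(12,3) = 220; x_4 ≥ 4 gives C(16,3) = 560. Together 1430.
Add back pairs where two caps are both exceeded: 35 + 10 + 84 + 20 + 120 + 56 = 325.
Subtract triples: 0 + 1 + 0 + 0 = 1.
By inclusion–exclusion the count is 1140 − 1430 + 325 − 1 = 34.

34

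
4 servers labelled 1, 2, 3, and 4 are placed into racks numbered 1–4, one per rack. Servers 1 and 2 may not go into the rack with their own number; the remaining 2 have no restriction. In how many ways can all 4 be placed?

Let Aᵢ (for i ∈ {1, 2}) be the placements that put server i in its forbidden rack. Any j of these fix j positions, leaving (4−j)! ways to fill the rest, and there are C(2,j) ways to pick which j.
By inclusion–exclusion, the number of valid placements is Σ_{j=0}^{2} (−1)^j C(2,j)·(4−j)!.
Computing: 24 − 12 + 2 = 14.

14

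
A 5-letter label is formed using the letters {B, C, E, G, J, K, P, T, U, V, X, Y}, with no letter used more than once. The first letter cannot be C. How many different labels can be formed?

The first letter has 12−1 = 11 choices (anything except C).
The remaining 4 letters are filled from the other 11 symbols without repetition: 11 × 10 × 9 × 8 = 7920.
Total: 11 × 7920 = 87120.

87120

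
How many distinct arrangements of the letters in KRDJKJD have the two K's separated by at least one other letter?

Total arrangements of KRDJKJD: 7!/(2!·2!·2!) = 630.
Arrangements with the K's together: treat KK as one letter, giving (6)!/(2!·2!) = 180.
Hence 630 − 180 = 450.

450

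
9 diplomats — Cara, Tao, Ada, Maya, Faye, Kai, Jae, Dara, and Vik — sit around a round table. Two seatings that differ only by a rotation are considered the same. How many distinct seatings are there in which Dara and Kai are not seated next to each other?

30240

Without the restriction there are (8)! = 40320 seatings.
Seatings with Dara beside Kai: treat them as a block with 2 internal orders, giving 2 × (7)! = 10080.
Subtracting, 40320 − 10080 = 30240.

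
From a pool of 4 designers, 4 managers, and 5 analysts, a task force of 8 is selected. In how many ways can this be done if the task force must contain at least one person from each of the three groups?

Total 8-person selections from all 13: C(13,8) = 1287.
Subtract selections that omit an entire group: no designers → C(9,8) = 9; no managers → C(9,8) = 9; no analysts → C(8,8) = 1.
Add back selections omitting two groups (i.e. drawn from a single group): C(4,8) + C(4,8) + C(5,8) = 0.
By inclusion–exclusion: 1287 − 19 + 0 = 1268.

1268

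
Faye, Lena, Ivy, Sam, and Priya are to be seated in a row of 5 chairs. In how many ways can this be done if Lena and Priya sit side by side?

Place the 3 others and the Lena-Priya pair as 4 objects in a line; the pair has 2 internal arrangements.
That gives 2 × 4! = 2 × 24 = 48.

48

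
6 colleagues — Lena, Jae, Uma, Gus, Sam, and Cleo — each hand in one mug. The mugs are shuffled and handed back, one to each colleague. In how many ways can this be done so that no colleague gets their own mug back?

265

Let Aᵢ be the assignments in which colleague i gets their own mug. We want the size of the complement of A₁∪…∪A_6.
By inclusion–exclusion this is Σ_{j=0}^{6} (−1)^j C(6,j)·(6−j)!.
Computing: 720 − 720 + 360 − 120 + 30 − 6 + 1 = 265.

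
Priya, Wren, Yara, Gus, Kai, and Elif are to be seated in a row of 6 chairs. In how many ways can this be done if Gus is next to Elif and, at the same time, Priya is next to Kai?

Treat {Gus,Elif} as one block (2 orders) and {Priya,Kai} as another (2 orders).
That leaves 4 units to arrange: 2 × 2 × 4! = 4 × 24 = 96.

96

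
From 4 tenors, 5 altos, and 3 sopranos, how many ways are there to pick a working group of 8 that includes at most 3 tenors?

425

Split by how many tenors are chosen (0 through 3).
Sum: C(4,0)·C(8,8) + C(4,1)·C(8,7) + C(4,2)·C(8,6) + C(4,3)·C(8,5) = 1 + 32 + 168 + 224 = 425.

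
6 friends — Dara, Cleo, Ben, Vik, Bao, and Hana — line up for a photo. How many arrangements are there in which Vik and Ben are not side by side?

480

There are 6! = 720 arrangements in all. If Vik and Ben are adjacent, merging them into one block gives 2·(5)! = 240 arrangements.
Complementary counting: 720 − 240 = 480.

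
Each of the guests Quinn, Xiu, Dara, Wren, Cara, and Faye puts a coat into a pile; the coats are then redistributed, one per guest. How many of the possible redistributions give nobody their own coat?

This is the derangement count D_6: permutations of 6 items with no fixed point.
By inclusion–exclusion this is Σ_{j=0}^{6} (−1)^j C(6,j)·(6−j)!.
Computing: 720 − 720 + 360 − 120 + 30 − 6 + 1 = 265.

265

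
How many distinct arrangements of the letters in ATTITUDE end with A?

840

Fix A in the last position and arrange the remaining 7 letters.
Those 7 letters have T appearing 3 times, giving (7)!/(3!) = 840.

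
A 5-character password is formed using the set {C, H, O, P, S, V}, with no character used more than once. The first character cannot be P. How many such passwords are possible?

600

The first character has 6−1 = 5 choices (anything except P).
The remaining 4 characters are filled from the other 5 symbols without repetition: 5 × 4 × 3 × 2 = 120.
Total: 5 × 120 = 600.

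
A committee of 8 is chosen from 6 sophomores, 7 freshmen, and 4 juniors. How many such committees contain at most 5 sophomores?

24255

Split by how many sophomores are chosen (0 through 5).
Sum: C(6,0)·C(11,8) + C(6,1)·C(11,7) + C(6,2)·C(11,6) + C(6,3)·C(11,5) + C(6,4)·C(11,4) + C(6,5)·C(11,3) = 165 + 1980 + 6930 + 9240 + 4950 + 990 = 24255.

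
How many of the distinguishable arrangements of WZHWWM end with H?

With the last slot taken by H, it remains to arrange the other 5 letters (WZWWM).
Those 5 letters have W appearing 3 times, giving (5)!/(3!) = 20.

20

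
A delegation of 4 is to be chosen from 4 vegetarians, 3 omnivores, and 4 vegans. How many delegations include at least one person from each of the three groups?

With no constraint there are C(11,4) = 330 possible selections.
Subtract selections that omit an entire group: no vegetarians → C(7,4) = 35; no omnivores → C(8,4) = 70; no vegans → C(7,4) = 35.
Add back selections omitting two groups (i.e. drawn from a single group): C(4,4) + C(3,4) + C(4,4) = 2.
By inclusion–exclusion: 330 − 140 + 2 = 192.

192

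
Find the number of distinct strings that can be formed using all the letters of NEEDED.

60

NEEDED has 6 letters with D appearing twice and E appearing 3 times.
Dividing 6! = 720 by 3!·2! = 12 for the repeated letters gives 60.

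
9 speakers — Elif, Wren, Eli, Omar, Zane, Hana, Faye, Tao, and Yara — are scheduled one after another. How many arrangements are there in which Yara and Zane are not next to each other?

282240

Of the 9! = 362880 arrangements, those with Yara and Zane adjacent number 2 × 8! = 80640 (treat the pair as a block with 2 internal orders).
Complementary counting: 362880 − 80640 = 282240.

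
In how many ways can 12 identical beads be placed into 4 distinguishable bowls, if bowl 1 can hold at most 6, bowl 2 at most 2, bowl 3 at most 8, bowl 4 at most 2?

Ignoring the caps, the number of non-negative solutions to x_1+…+x_4 = 12 is C(15,3) = 455.
Subtract solutions that violate a single cap (substitute x_i' = x_i − (cap_i+1)): x_1 ≥ 7 gives C(8,3) = 56; x_2 ≥ 3 gives C(12,3) = 220; x_3 ≥ 9 gives C(6,3) = 20; x_4 ≥ 3 gives C(12,3) = 220. Together 516.
Add back pairs where two caps are both exceeded: 10 + 0 + 10 + 1 + 84 + 1 = 106.
By inclusion–exclusion the count is 455 − 516 + 106 = 45.

45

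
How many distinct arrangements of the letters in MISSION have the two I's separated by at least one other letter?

900

There are 7!/(2!·2!) = 1260 arrangements of MISSION in total.
If the two I's are adjacent, glue them into one block, leaving 6 items to arrange: (6)!/(2!) = 360 ways.
Hence 1260 − 360 = 900.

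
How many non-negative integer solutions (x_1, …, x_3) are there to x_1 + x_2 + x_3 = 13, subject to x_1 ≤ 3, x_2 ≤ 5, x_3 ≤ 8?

10

Without the upper bounds there are C(15,2) = 105 ways to split 13 among 3 variables.
Subtract solutions that violate a single cap (substitute x_i' = x_i − (cap_i+1)): x_1 ≥ 4 gives C(11,2) = 55; x_2 ≥ 6 gives C(9,2) = 36; x_3 ≥ 9 gives C(6,2) = 15. Together 106.
Add back pairs where two caps are both exceeded: 10 + 1 + 0 = 11.
By inclusion–exclusion the count is 105 − 106 + 11 = 10.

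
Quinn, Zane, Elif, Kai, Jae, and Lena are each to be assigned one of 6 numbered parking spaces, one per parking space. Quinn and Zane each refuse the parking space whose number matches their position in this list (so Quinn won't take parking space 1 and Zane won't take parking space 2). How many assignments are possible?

Let Aᵢ (for i ∈ {1, 2}) be the placements that put person i in their forbidden parking space. Any j of these fix j positions, leaving (6−j)! ways to fill the rest, and there are C(2,j) ways to pick which j.
By inclusion–exclusion, the number of valid placements is Σ_{j=0}^{2} (−1)^j C(2,j)·(6−j)!.
Computing: 720 − 240 + 24 = 504.

504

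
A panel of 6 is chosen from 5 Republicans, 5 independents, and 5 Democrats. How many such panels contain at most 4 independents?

Split by how many independents are chosen (0 through 4).
Sum: C(5,0)·C(10,6) + C(5,1)·C(10,5) + C(5,2)·C(10,4) + C(5,3)·C(10,3) + C(5,4)·C(10,2) = 210 + 1260 + 2100 + 1200 + 225 = 4995.

4995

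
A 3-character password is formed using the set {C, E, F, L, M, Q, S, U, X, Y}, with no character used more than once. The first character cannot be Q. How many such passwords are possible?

The first character has 10−1 = 9 choices (anything except Q).
The remaining 2 characters are filled from the other 9 symbols without repetition: 9 × 8 = 72.
Total: 9 × 72 = 648.

648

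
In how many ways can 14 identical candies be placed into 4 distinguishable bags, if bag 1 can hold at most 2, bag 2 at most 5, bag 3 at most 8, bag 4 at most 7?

By stars and bars, unrestricted non-negative solutions to x_1+…+x_4 = 14 number C(14+3,3) = 680.
Subtract solutions that violate a single cap (substitute x_i' = x_i − (cap_i+1)): x_1 ≥ 3 gives C(14,3) = 364; x_2 ≥ 6 gives C(11,3) = 165; x_3 ≥ 9 gives C(8,3) = 56; x_4 ≥ 8 gives C(9,3) = 84. Together 669.
Add back pairs where two caps are both exceeded: 56 + 10 + 20 + 0 + 1 + 0 = 87.
By inclusion–exclusion the count is 680 − 669 + 87 = 98.

98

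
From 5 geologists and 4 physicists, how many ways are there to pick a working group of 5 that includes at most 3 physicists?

Split by how many physicists are chosen (0 through 3).
Sum: C(4,0)·C(5,5) + C(4,1)·C(5,4) + C(4,2)·C(5,3) + C(4,3)·C(5,2) = 1 + 20 + 60 + 40 = 121.

121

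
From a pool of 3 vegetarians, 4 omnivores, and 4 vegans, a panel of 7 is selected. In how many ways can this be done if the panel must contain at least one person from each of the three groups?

320

With no constraint there are C(11,7) = 330 possible selections.
Selections missing a whole group: no vegetarians → C(8,7) = 8; no omnivores → C(7,7) = 1; no vegans → C(7,7) = 1.
Add back selections omitting two groups (i.e. drawn from a single group): C(3,7) + C(4,7) + C(4,7) = 0.
By inclusion–exclusion: 330 − 10 + 0 = 320.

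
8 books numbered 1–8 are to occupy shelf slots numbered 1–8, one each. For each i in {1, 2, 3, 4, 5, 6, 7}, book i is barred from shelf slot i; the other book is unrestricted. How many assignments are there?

16687

Let Aᵢ (for 1 ≤ i ≤ 7) be the placements that put book i in its forbidden shelf slot. Any j of these fix j positions, leaving (8−j)! ways to fill the rest, and there are C(7,j) ways to pick which j.
By inclusion–exclusion, the number of valid placements is Σ_{j=0}^{7} (−1)^j C(7,j)·(8−j)!.
Computing: 40320 − 35280 + 15120 − 4200 + 840 − 126 + 14 − 1 = 16687.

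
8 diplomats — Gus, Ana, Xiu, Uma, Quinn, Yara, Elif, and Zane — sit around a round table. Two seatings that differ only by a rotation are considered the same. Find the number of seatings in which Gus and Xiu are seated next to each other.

1440

Glue Gus and Xiu into a block (2 internal orders). Seating 7 units around a circle gives (6)! arrangements.
So 2 × (6)! = 2 × 720 = 1440.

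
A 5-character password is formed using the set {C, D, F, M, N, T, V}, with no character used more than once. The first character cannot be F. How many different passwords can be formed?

The first character has 7−1 = 6 choices (anything except F).
The remaining 4 characters are filled from the other 6 symbols without repetition: 6 × 5 × 4 × 3 = 360.
Total: 6 × 360 = 2160.

2160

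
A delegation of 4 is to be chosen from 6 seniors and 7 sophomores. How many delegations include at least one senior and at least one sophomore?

With no constraint there are C(13,4) = 715 possible selections.
Subtract selections that omit an entire group: no seniors → C(7,4) = 35; no sophomores → C(6,4) = 15.
Both groups omitted at once is impossible, so 715 − 50 = 665.

665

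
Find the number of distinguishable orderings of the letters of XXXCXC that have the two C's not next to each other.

10

Total arrangements of XXXCXC: 6!/(4!·2!) = 15.
Arrangements with the C's together: treat CC as one letter, giving (5)!/(4!) = 5.
Subtracting, 15 − 5 = 10 arrangements keep the C's apart.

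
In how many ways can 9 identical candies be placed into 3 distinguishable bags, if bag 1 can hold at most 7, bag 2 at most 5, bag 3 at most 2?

15

Without the upper bounds there are C(11,2) = 55 ways to split 9 among 3 bags.
Subtract solutions that violate a single cap (substitute x_i' = x_i − (cap_i+1)): x_1 ≥ 8 gives C(3,2) = 3; x_2 ≥ 6 gives C(5,2) = 10; x_3 ≥ 3 gives C(8,2) = 28. Together 41.
Add back pairs where two caps are both exceeded: 0 + 0 + 1 = 1.
By inclusion–exclusion the count is 55 − 41 + 1 = 15.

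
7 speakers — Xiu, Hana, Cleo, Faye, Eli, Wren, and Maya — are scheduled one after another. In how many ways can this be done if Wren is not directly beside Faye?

There are 7! = 5040 arrangements in all. If Wren and Faye are adjacent, merging them into one block gives 2·(6)! = 1440 arrangements.
Complementary counting: 5040 − 1440 = 3600.

3600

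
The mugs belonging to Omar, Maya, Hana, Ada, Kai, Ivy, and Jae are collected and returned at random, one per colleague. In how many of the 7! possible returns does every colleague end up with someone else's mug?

Count assignments avoiding every fixed point. For any j of the 7 colleagues fixed to their own mug, the other 7−j can be arranged in (7−j)! ways.
By inclusion–exclusion this is Σ_{j=0}^{7} (−1)^j C(7,j)·(7−j)!.
Computing: 5040 − 5040 + 2520 − 840 + 210 − 42 + 7 − 1 = 1854.

1854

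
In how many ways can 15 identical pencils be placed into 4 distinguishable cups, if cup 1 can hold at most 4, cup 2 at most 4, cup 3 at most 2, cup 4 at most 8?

19

Ignoring the caps, the number of non-negative solutions to x_1+…+x_4 = 15 is C(18,3) = 816.
Subtract solutions that violate a single cap (substitute x_i' = x_i − (cap_i+1)): x_1 ≥ 5 gives C(13,3) = 286; x_2 ≥ 5 gives C(13,3) = 286; x_3 ≥ 3 gives C(15,3) = 455; x_4 ≥ 9 gives C(9,3) = 84. Together 1111.
Add back pairs where two caps are both exceeded: 56 + 120 + 4 + 120 + 4 + 20 = 324.
Subtract triples: 10 + 0 + 0 + 0 = 10.
By inclusion–exclusion the count is 816 − 1111 + 324 − 10 = 19.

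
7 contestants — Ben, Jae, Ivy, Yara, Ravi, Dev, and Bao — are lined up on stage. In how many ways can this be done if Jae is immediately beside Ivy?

1440

Place the 5 others and the Jae-Ivy pair as 6 objects in a line; the pair has 2 internal arrangements.
So the count is 2·(6)! = 1440.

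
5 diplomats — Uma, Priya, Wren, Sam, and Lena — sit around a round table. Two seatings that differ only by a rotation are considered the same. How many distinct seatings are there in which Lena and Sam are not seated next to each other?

12

All circular seatings of 5 people number (4)! = 24.
Those with Lena next to Sam: fuse the pair into one unit and seat 4 units around a circle — 2·(3)! = 12.
Subtracting, 24 − 12 = 12.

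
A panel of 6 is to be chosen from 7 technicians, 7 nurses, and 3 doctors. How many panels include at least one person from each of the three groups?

8967

With no constraint there are C(17,6) = 12376 possible selections.
Selections missing a whole group: no technicians → C(10,6) = 210; no nurses → C(10,6) = 210; no doctors → C(14,6) = 3003.
Add back selections omitting two groups (i.e. drawn from a single group): C(7,6) + C(7,6) + C(3,6) = 14.
By inclusion–exclusion: 12376 − 3423 + 14 = 8967.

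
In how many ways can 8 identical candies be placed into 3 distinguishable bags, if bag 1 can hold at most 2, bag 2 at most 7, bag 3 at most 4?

14

Ignoring the caps, the number of non-negative solutions to x_1+…+x_3 = 8 is C(10,2) = 45.
Subtract solutions that violate a single cap (substitute x_i' = x_i − (cap_i+1)): x_1 ≥ 3 gives C(7,2) = 21; x_2 ≥ 8 gives C(2,2) = 1; x_3 ≥ 5 gives C(5,2) = 10. Together 32.
Add back pairs where two caps are both exceeded: 0 + 1 + 0 = 1.
By inclusion–exclusion the count is 45 − 32 + 1 = 14.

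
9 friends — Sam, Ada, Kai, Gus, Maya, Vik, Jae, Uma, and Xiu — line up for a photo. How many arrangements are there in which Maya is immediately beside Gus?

80640

Glue Maya and Gus into one block (2 internal orders), leaving 8 units to arrange in a row.
That gives 2 × 8! = 2 × 40320 = 80640.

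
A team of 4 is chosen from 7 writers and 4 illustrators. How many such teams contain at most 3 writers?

Split by how many writers are chosen (0 through 3).
Sum: C(7,0)·C(4,4) + C(7,1)·C(4,3) + C(7,2)·C(4,2) + C(7,3)·C(4,1) = 1 + 28 + 126 + 140 = 295.

295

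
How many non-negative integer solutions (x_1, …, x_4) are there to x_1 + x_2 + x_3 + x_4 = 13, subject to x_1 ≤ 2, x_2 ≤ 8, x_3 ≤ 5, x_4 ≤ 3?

42

Ignoring the caps, the number of non-negative solutions to x_1+…+x_4 = 13 is C(16,3) = 560.
Subtract solutions that violate a single cap (substitute x_i' = x_i − (cap_i+1)): x_1 ≥ 3 gives C(13,3) = 286; x_2 ≥ 9 gives C(7,3) = 35; x_3 ≥ 6 gives C(10,3) = 120; x_4 ≥ 4 gives C(12,3) = 220. Together 661.
Add back pairs where two caps are both exceeded: 4 + 35 + 84 + 0 + 1 + 20 = 144.
Subtract triples: 0 + 0 + 1 + 0 = 1.
By inclusion–exclusion the count is 560 − 661 + 144 − 1 = 42.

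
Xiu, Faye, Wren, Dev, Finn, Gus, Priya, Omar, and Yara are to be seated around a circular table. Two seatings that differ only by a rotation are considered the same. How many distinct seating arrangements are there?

40320

Around a circle, 9 distinct people have 9!/9 = (8)! = 40320 rotationally distinct seatings.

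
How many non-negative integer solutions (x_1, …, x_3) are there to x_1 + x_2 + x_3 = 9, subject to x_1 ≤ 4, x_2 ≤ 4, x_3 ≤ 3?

Ignoring the caps, the number of non-negative solutions to x_1+…+x_3 = 9 is C(11,2) = 55.
Subtract solutions that violate a single cap (substitute x_i' = x_i − (cap_i+1)): x_1 ≥ 5 gives C(6,2) = 15; x_2 ≥ 5 gives C(6,2) = 15; x_3 ≥ 4 gives C(7,2) = 21. Together 51.
Add back pairs where two caps are both exceeded: 0 + 1 + 1 = 2.
By inclusion–exclusion the count is 55 − 51 + 2 = 6.

6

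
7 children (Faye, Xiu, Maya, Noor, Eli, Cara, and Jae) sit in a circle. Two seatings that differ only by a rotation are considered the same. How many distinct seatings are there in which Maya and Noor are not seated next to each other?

480

All circular seatings of 7 people number (6)! = 720.
Seatings with Maya beside Noor: treat them as a block with 2 internal orders, giving 2 × (5)! = 240.
Subtracting, 720 − 240 = 480.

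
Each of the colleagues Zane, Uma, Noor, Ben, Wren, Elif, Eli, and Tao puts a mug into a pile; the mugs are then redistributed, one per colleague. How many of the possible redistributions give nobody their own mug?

Let Aᵢ be the assignments in which colleague i gets their own mug. We want the size of the complement of A₁∪…∪A_8.
By inclusion–exclusion this is Σ_{j=0}^{8} (−1)^j C(8,j)·(8−j)!.
Computing: 40320 − 40320 + 20160 − 6720 + 1680 − 336 + 56 − 8 + 1 = 14833.

14833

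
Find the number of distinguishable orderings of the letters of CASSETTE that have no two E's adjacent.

There are 8!/(2!·2!·2!) = 5040 arrangements of CASSETTE in total.
If the two E's are adjacent, glue them into one block, leaving 7 items to arrange: (7)!/(2!·2!) = 1260 ways.
Subtracting, 5040 − 1260 = 3780 arrangements keep the E's apart.

3780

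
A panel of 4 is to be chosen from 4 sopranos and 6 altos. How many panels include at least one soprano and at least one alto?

Total 4-person selections from all 10: C(10,4) = 210.
Selections missing a whole group: no sopranos → C(6,4) = 15; no altos → C(4,4) = 1.
Both groups omitted at once is impossible, so 210 − 16 = 194.

194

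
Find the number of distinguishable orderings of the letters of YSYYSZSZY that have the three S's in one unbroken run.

Treat the 3 copies of S as a single block. The multiset to arrange is then {SSS, Y, Y, Y, Y, Z, Z}, 7 items in all.
That gives (7)!/(4!·2!) = 105 arrangements.

105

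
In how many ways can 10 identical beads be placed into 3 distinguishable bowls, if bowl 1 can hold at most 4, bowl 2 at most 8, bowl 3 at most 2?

Ignoring the caps, the number of non-negative solutions to x_1+…+x_3 = 10 is C(12,2) = 66.
Subtract solutions that violate a single cap (substitute x_i' = x_i − (cap_i+1)): x_1 ≥ 5 gives C(7,2) = 21; x_2 ≥ 9 gives C(3,2) = 3; x_3 ≥ 3 gives C(9,2) = 36. Together 60.
Add back pairs where two caps are both exceeded: 0 + 6 + 0 = 6.
By inclusion–exclusion the count is 66 − 60 + 6 = 12.

12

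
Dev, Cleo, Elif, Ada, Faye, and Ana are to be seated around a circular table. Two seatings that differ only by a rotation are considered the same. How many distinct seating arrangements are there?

Around a circle, 6 distinct people have 6!/6 = (5)! = 120 rotationally distinct seatings.

120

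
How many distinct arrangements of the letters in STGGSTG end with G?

Fix G in the last position and arrange the remaining 6 letters.
Those 6 letters have G appearing twice, S appearing twice, and T appearing twice, giving (6)!/(2!·2!·2!) = 90.

90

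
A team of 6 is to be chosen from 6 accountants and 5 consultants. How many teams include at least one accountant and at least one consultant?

461

With no constraint there are C(11,6) = 462 possible selections.
Selections missing a whole group: no accountants → C(5,6) = 0; no consultants → C(6,6) = 1.
Both groups omitted at once is impossible, so 462 − 1 = 461.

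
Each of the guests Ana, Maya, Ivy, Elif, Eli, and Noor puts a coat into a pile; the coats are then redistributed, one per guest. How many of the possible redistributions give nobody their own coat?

265

This is the derangement count D_6: permutations of 6 items with no fixed point.
By inclusion–exclusion this is Σ_{j=0}^{6} (−1)^j C(6,j)·(6−j)!.
Computing: 720 − 720 + 360 − 120 + 30 − 6 + 1 = 265.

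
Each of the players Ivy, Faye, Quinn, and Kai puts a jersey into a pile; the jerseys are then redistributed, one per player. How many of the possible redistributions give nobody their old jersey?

9

This is the derangement count D_4: permutations of 4 items with no fixed point.
By inclusion–exclusion this is Σ_{j=0}^{4} (−1)^j C(4,j)·(4−j)!.
Computing: 24 − 24 + 12 − 4 + 1 = 9.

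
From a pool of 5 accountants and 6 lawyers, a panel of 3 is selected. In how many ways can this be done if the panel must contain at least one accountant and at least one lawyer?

135

Unrestricted: C(11,3) = 165 ways to pick any 3 of the 11.
Selections missing a whole group: no accountants → C(6,3) = 20; no lawyers → C(5,3) = 10.
Both groups omitted at once is impossible, so 165 − 30 = 135.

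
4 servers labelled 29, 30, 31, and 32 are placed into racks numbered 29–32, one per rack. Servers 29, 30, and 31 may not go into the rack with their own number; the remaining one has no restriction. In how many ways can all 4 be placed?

11

Let Aᵢ (for i ∈ {29, 30, 31}) be the placements that put server i in its forbidden rack. Any j of these fix j positions, leaving (4−j)! ways to fill the rest, and there are C(3,j) ways to pick which j.
By inclusion–exclusion, the number of valid placements is Σ_{j=0}^{3} (−1)^j C(3,j)·(4−j)!.
Computing: 24 − 18 + 6 − 1 = 11.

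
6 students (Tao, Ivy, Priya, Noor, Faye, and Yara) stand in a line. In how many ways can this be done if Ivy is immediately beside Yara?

Glue Ivy and Yara into one block (2 internal orders), leaving 5 units to arrange in a row.
That gives 2 × 5! = 2 × 120 = 240.

240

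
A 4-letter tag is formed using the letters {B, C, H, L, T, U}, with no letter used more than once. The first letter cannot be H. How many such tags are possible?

300

The first letter has 6−1 = 5 choices (anything except H).
The remaining 3 letters are filled from the other 5 symbols without repetition: 5 × 4 × 3 = 60.
Total: 5 × 60 = 300.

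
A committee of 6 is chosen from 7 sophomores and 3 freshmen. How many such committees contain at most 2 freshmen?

175

Split by how many freshmen are chosen (0 through 2).
Sum: C(3,0)·C(7,6) + C(3,1)·C(7,5) + C(3,2)·C(7,4) = 7 + 63 + 105 = 175.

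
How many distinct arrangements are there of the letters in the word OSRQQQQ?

OSRQQQQ has 7 letters with Q appearing 4 times.
So there are 7! / (4!) = 210 distinguishable arrangements.

210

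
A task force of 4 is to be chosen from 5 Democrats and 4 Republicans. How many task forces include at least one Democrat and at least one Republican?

120

Unrestricted: C(9,4) = 126 ways to pick any 4 of the 9.
Subtract selections that omit an entire group: no Democrats → C(4,4) = 1; no Republicans → C(5,4) = 5.
Both groups omitted at once is impossible, so 126 − 6 = 120.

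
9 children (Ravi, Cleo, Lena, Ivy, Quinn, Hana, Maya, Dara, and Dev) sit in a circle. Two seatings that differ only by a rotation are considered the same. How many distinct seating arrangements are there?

Seat Ravi anywhere (absorbing the rotational symmetry), then permute the other 8: (8)! = 40320.

40320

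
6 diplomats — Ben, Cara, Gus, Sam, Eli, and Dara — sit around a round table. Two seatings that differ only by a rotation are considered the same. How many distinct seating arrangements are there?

Around a circle, 6 distinct people have 6!/6 = (5)! = 120 rotationally distinct seatings.

120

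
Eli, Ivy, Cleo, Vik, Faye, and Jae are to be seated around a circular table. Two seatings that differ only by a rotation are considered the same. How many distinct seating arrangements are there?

120

Seat Eli anywhere (absorbing the rotational symmetry), then permute the other 5: (5)! = 120.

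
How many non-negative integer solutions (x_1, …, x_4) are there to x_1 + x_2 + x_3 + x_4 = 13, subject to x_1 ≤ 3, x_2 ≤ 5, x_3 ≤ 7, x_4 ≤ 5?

Ignoring the caps, the number of non-negative solutions to x_1+…+x_4 = 13 is C(16,3) = 560.
Subtract solutions that violate a single cap (substitute x_i' = x_i − (cap_i+1)): x_1 ≥ 4 gives C(12,3) = 220; x_2 ≥ 6 gives C(10,3) = 120; x_3 ≥ 8 gives C(8,3) = 56; x_4 ≥ 6 gives C(10,3) = 120. Together 516.
Add back pairs where two caps are both exceeded: 20 + 4 + 20 + 0 + 4 + 0 = 48.
By inclusion–exclusion the count is 560 − 516 + 48 = 92.

92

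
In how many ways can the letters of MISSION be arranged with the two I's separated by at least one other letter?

Total arrangements of MISSION: 7!/(2!·2!) = 1260.
If the two I's are adjacent, glue them into one block, leaving 6 items to arrange: (6)!/(2!) = 360 ways.
Hence 1260 − 360 = 900.

900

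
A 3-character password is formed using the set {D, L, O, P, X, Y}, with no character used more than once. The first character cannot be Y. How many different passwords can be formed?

100

The first character has 6−1 = 5 choices (anything except Y).
The remaining 2 characters are filled from the other 5 symbols without repetition: 5 × 4 = 20.
Total: 5 × 20 = 100.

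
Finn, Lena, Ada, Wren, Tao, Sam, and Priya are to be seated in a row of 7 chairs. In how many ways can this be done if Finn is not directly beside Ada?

3600

There are 7! = 5040 arrangements in all. If Finn and Ada are adjacent, merging them into one block gives 2·(6)! = 1440 arrangements.
So 5040 − 1440 = 3600 arrangements keep them apart.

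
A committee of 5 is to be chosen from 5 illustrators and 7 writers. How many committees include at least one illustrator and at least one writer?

770

Total 5-person selections from all 12: C(12,5) = 792.
Selections missing a whole group: no illustrators → C(7,5) = 21; no writers → C(5,5) = 1.
Both groups omitted at once is impossible, so 792 − 22 = 770.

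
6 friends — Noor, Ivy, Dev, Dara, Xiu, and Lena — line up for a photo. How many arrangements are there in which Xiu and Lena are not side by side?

480

Of the 6! = 720 arrangements, those with Xiu and Lena adjacent number 2 × 5! = 240 (treat the pair as a block with 2 internal orders).
Complementary counting: 720 − 240 = 480.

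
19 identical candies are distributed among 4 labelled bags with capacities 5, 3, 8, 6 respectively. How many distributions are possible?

Without the upper bounds there are C(22,3) = 1540 ways to split 19 among 4 bags.
Subtract solutions that violate a single cap (substitute x_i' = x_i − (cap_i+1)): x_1 ≥ 6 gives C(16,3) = 560; x_2 ≥ 4 gives C(18,3) = 816; x_3 ≥ 9 gives C(13,3) = 286; x_4 ≥ 7 gives C(15,3) = 455. Together 2117.
Add back pairs where two caps are both exceeded: 220 + 35 + 84 + 84 + 165 + 20 = 608.
Subtract triples: 1 + 10 + 0 + 0 = 11.
By inclusion–exclusion the count is 1540 − 2117 + 608 − 11 = 20.

20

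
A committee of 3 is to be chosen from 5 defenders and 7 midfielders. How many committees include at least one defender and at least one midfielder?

Total 3-person selections from all 12: C(12,3) = 220.
Subtract selections that omit an entire group: no defenders → C(7,3) = 35; no midfielders → C(5,3) = 10.
Both groups omitted at once is impossible, so 220 − 45 = 175.

175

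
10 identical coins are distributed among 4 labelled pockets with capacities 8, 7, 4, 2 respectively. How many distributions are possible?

By stars and bars, unrestricted non-negative solutions to x_1+…+x_4 = 10 number C(10+3,3) = 286.
Subtract solutions that violate a single cap (substitute x_i' = x_i − (cap_i+1)): x_1 ≥ 9 gives C(4,3) = 4; x_2 ≥ 8 gives C(5,3) = 10; x_3 ≥ 5 gives C(8,3) = 56; x_4 ≥ 3 gives C(10,3) = 120. Together 190.
Add back pairs where two caps are both exceeded: 0 + 0 + 0 + 0 + 0 + 10 = 10.
By inclusion–exclusion the count is 286 − 190 + 10 = 106.

106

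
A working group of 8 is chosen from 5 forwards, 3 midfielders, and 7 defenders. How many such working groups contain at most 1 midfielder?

Split by how many midfielders are chosen (0 through 1).
Sum: C(3,0)·C(12,8) + C(3,1)·C(12,7) = 495 + 2376 = 2871.

2871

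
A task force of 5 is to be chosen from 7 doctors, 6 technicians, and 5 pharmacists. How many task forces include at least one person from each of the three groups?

6055

With no constraint there are C(18,5) = 8568 possible selections.
Subtract selections that omit an entire group: no doctors → C(11,5) = 462; no technicians → C(12,5) = 792; no pharmacists → C(13,5) = 1287.
Add back selections omitting two groups (i.e. drawn from a single group): C(7,5) + C(6,5) + C(5,5) = 28.
By inclusion–exclusion: 8568 − 2541 + 28 = 6055.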